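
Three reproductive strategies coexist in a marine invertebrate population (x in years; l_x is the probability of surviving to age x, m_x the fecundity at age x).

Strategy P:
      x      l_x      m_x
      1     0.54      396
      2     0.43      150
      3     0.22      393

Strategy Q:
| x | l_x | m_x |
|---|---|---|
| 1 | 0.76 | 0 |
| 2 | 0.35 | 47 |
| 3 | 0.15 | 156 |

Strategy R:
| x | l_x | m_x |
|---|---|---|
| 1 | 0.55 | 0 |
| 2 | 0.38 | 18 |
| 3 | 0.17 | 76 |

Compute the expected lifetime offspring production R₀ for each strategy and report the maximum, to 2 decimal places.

Strategy P: R₀ = 0.54×396 + 0.43×150 + 0.22×393 = 364.8000
Strategy Q: R₀ = 0.76×0 + 0.35×47 + 0.15×156 = 39.8500
Strategy R: R₀ = 0.55×0 + 0.38×18 + 0.17×76 = 19.7600
Highest R₀: strategy P with 364.8000.

364.80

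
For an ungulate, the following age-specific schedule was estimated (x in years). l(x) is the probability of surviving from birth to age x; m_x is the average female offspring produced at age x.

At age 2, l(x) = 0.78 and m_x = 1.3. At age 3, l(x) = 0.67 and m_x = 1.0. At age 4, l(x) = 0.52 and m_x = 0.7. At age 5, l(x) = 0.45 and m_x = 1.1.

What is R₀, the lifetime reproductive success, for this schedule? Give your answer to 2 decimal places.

R₀ = Σ l(x) m_x:
  age 2: 0.78 × 1.3 = 1.0140
  age 3: 0.67 × 1.0 = 0.6700
  age 4: 0.52 × 0.7 = 0.3640
  age 5: 0.45 × 1.1 = 0.4950
R₀ = 1.0140 + 0.6700 + 0.3640 + 0.4950 = 2.5430

2.54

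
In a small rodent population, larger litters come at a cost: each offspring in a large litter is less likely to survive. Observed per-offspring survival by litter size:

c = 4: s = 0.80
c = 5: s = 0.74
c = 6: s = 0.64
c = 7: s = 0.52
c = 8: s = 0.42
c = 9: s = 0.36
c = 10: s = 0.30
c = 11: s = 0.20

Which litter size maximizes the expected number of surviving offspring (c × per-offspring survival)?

Expected surviving offspring = c × s(c):
  c=4: 4 × 0.80 = 3.200
  c=5: 5 × 0.74 = 3.700
  c=6: 6 × 0.64 = 3.840
  c=7: 7 × 0.52 = 3.640
  c=8: 8 × 0.42 = 3.360
  c=9: 9 × 0.36 = 3.240
  c=10: 10 × 0.30 = 3.000
  c=11: 11 × 0.20 = 2.200
Maximum at c = 6 (3.840 surviving offspring).

6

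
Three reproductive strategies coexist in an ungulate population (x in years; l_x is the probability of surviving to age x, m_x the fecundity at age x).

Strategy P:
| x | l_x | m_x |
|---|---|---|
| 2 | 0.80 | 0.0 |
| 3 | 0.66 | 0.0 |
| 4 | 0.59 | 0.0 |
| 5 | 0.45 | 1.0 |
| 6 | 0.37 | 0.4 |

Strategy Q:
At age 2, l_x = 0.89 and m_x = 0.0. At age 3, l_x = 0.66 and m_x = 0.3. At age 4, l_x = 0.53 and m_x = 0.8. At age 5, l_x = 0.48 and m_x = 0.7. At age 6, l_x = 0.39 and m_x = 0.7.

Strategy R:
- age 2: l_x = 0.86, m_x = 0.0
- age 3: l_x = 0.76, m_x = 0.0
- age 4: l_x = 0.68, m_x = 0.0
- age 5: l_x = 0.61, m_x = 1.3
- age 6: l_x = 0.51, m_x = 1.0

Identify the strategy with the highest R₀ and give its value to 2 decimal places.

1.30

Strategy P: R₀ = 0.80×0.0 + 0.66×0.0 + 0.59×0.0 + 0.45×1.0 + 0.37×0.4 = 0.5980
Strategy Q: R₀ = 0.89×0.0 + 0.66×0.3 + 0.53×0.8 + 0.48×0.7 + 0.39×0.7 = 1.2310
Strategy R: R₀ = 0.86×0.0 + 0.76×0.0 + 0.68×0.0 + 0.61×1.3 + 0.51×1.0 = 1.3030
Highest R₀: strategy R with 1.3030.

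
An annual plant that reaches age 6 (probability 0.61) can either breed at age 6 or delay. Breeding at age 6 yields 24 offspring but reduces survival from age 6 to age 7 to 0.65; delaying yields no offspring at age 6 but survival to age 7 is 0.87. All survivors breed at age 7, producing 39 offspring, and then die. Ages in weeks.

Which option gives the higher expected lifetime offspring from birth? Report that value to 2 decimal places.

30.10

breed at age 6: R₀ = 0.61 × (24 + 0.65 × 39) = 0.61 × 49.3500 = 30.1035
delay to age 7: R₀ = 0.61 × (0.87 × 39) = 0.61 × 33.9300 = 20.6973
Higher: breed at age 6 (30.1035).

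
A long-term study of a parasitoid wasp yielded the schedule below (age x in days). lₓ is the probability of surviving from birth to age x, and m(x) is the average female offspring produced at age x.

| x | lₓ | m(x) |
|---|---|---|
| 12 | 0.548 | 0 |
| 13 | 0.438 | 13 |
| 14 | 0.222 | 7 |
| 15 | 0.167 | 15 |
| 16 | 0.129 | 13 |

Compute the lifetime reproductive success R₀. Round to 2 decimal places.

11.43

R₀ = Σ lₓ m(x):
  age 12: 0.548 × 0 = 0.0000
  age 13: 0.438 × 13 = 5.6940
  age 14: 0.222 × 7 = 1.5540
  age 15: 0.167 × 15 = 2.5050
  age 16: 0.129 × 13 = 1.6770
R₀ = 0.0000 + 5.6940 + 1.5540 + 2.5050 + 1.6770 = 11.4300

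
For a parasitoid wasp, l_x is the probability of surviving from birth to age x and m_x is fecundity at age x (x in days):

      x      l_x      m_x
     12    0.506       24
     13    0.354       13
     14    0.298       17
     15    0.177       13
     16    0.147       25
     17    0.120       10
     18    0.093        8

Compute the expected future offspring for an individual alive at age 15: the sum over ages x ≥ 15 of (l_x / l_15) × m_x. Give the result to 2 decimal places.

44.75

l_15 = 0.177. Conditional survival from age 15 to x is l_x / l_15.
  x=15: (0.177/0.177) × 13 = 13.0000
  x=16: (0.147/0.177) × 25 = 20.7627
  x=17: (0.120/0.177) × 10 = 6.7797
  x=18: (0.093/0.177) × 8 = 4.2034
Sum = 13.0000 + 20.7627 + 6.7797 + 4.2034 = 44.7458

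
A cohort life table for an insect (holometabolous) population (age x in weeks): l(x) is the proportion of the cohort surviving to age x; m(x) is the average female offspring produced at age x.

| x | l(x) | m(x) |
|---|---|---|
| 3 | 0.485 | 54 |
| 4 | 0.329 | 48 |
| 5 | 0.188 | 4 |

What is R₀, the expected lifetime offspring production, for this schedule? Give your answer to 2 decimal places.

R₀ = Σ l(x) m(x):
  age 3: 0.485 × 54 = 26.1900
  age 4: 0.329 × 48 = 15.7920
  age 5: 0.188 × 4 = 0.7520
R₀ = 26.1900 + 15.7920 + 0.7520 = 42.7340

42.73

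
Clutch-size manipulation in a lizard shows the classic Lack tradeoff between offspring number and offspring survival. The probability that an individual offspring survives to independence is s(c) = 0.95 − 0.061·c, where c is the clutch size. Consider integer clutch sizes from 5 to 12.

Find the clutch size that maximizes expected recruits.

8

Expected recruits = c × s(c):
  c=5: 5 × 0.645 = 3.225
  c=6: 6 × 0.584 = 3.504
  c=7: 7 × 0.523 = 3.661
  c=8: 8 × 0.462 = 3.696
  c=9: 9 × 0.401 = 3.609
  c=10: 10 × 0.340 = 3.400
  c=11: 11 × 0.279 = 3.069
  c=12: 12 × 0.218 = 2.616
Maximum at c = 8 (3.696 recruits).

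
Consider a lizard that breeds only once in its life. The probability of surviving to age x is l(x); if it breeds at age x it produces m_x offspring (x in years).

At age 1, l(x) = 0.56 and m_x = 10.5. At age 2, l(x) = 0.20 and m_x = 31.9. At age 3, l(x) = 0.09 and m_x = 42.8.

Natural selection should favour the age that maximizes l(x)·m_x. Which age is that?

Expected offspring if breeding at age x = l(x) × m_x:
  age 1: 0.56 × 10.5 = 5.880
  age 2: 0.20 × 31.9 = 6.380
  age 3: 0.09 × 42.8 = 3.852
Maximum at age 2 (6.380).

2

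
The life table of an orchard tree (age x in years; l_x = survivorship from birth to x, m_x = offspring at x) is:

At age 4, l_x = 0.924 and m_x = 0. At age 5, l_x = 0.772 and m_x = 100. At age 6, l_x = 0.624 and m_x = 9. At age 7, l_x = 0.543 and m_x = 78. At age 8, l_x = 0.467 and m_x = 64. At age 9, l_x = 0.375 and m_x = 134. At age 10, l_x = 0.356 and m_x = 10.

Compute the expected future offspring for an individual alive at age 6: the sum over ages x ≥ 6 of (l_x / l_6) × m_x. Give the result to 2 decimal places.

211.01

l_6 = 0.624. Conditional survival from age 6 to x is l_x / l_6.
  x=6: (0.624/0.624) × 9 = 9.0000
  x=7: (0.543/0.624) × 78 = 67.8750
  x=8: (0.467/0.624) × 64 = 47.8974
  x=9: (0.375/0.624) × 134 = 80.5288
  x=10: (0.356/0.624) × 10 = 5.7051
Sum = 9.0000 + 67.8750 + 47.8974 + 80.5288 + 5.7051 = 211.0064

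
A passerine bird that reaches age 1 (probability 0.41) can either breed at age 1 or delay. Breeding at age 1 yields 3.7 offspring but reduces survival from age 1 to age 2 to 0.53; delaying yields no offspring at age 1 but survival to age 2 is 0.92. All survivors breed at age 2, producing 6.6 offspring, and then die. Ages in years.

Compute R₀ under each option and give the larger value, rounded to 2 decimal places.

breed at age 1: R₀ = 0.41 × (3.7 + 0.53 × 6.6) = 0.41 × 7.1980 = 2.9512
delay to age 2: R₀ = 0.41 × (0.92 × 6.6) = 0.41 × 6.0720 = 2.4895
Higher: breed at age 1 (2.9512).

2.95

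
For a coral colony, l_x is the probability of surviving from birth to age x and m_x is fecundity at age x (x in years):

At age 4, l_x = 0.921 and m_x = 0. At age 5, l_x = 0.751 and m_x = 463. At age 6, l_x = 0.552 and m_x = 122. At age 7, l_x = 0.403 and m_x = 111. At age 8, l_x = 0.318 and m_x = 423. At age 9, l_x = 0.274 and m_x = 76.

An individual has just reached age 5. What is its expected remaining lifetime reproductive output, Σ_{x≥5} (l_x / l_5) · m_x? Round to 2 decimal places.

819.08

l_5 = 0.751. Conditional survival from age 5 to x is l_x / l_5.
  x=5: (0.751/0.751) × 463 = 463.0000
  x=6: (0.552/0.751) × 122 = 89.6724
  x=7: (0.403/0.751) × 111 = 59.5646
  x=8: (0.318/0.751) × 423 = 179.1132
  x=9: (0.274/0.751) × 76 = 27.7284
Sum = 463.0000 + 89.6724 + 59.5646 + 179.1132 + 27.7284 = 819.0786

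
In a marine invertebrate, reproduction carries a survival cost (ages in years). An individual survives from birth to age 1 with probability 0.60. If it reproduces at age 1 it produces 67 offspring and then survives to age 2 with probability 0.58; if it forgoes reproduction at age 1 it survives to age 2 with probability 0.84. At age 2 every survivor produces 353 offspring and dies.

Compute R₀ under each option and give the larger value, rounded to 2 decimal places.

breed at age 1: R₀ = 0.60 × (67 + 0.58 × 353) = 0.60 × 271.7400 = 163.0440
delay to age 2: R₀ = 0.60 × (0.84 × 353) = 0.60 × 296.5200 = 177.9120
Higher: delay to age 2 (177.9120).

177.91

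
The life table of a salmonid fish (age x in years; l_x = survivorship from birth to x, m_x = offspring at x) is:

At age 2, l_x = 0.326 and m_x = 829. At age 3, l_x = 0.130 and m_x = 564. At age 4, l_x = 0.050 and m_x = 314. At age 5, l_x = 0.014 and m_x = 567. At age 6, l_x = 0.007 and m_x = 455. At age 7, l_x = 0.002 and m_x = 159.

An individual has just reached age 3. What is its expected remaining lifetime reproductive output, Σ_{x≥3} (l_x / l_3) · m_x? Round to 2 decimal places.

772.78

l_3 = 0.130. Conditional survival from age 3 to x is l_x / l_3.
  x=3: (0.130/0.130) × 564 = 564.0000
  x=4: (0.050/0.130) × 314 = 120.7692
  x=5: (0.014/0.130) × 567 = 61.0615
  x=6: (0.007/0.130) × 455 = 24.5000
  x=7: (0.002/0.130) × 159 = 2.4462
Sum = 564.0000 + 120.7692 + 61.0615 + 24.5000 + 2.4462 = 772.7769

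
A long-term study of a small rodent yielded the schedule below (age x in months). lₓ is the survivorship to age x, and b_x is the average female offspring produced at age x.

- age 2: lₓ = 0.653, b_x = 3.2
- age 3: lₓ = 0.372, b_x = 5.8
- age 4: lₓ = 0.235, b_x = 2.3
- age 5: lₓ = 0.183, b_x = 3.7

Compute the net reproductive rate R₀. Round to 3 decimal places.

5.465

R₀ = Σ lₓ b_x:
  age 2: 0.653 × 3.2 = 2.0896
  age 3: 0.372 × 5.8 = 2.1576
  age 4: 0.235 × 2.3 = 0.5405
  age 5: 0.183 × 3.7 = 0.6771
R₀ = 2.0896 + 2.1576 + 0.5405 + 0.6771 = 5.4648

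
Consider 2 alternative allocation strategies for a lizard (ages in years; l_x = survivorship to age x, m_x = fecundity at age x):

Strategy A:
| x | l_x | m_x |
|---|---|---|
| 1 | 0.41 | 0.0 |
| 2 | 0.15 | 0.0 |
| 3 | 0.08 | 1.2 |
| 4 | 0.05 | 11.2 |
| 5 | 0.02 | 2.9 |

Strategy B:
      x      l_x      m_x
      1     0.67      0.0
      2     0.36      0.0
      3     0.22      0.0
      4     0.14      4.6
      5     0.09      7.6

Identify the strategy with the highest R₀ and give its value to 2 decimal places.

1.33

Strategy A: R₀ = 0.41×0.0 + 0.15×0.0 + 0.08×1.2 + 0.05×11.2 + 0.02×2.9 = 0.7140
Strategy B: R₀ = 0.67×0.0 + 0.36×0.0 + 0.22×0.0 + 0.14×4.6 + 0.09×7.6 = 1.3280
Highest R₀: strategy B with 1.3280.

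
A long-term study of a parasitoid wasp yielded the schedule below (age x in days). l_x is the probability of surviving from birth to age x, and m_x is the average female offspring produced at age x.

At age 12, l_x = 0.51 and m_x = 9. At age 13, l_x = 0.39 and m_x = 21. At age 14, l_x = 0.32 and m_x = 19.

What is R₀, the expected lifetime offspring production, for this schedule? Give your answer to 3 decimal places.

R₀ = Σ l_x m_x:
  age 12: 0.51 × 9 = 4.5900
  age 13: 0.39 × 21 = 8.1900
  age 14: 0.32 × 19 = 6.0800
R₀ = 4.5900 + 8.1900 + 6.0800 = 18.8600

18.860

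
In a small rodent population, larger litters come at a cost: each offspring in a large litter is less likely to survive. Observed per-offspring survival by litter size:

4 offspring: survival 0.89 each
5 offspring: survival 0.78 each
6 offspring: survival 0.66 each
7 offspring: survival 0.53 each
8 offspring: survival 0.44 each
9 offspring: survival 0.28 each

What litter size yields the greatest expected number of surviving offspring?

6

Expected surviving offspring = c × s(c):
  c=4: 4 × 0.89 = 3.560
  c=5: 5 × 0.78 = 3.900
  c=6: 6 × 0.66 = 3.960
  c=7: 7 × 0.53 = 3.710
  c=8: 8 × 0.44 = 3.520
  c=9: 9 × 0.28 = 2.520
Maximum at c = 6 (3.960 surviving offspring).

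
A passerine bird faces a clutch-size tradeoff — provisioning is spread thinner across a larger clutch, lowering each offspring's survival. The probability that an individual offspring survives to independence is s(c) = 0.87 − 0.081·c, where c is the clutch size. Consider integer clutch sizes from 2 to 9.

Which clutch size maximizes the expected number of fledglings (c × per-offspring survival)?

Expected fledglings = c × s(c):
  c=2: 2 × 0.708 = 1.416
  c=3: 3 × 0.627 = 1.881
  c=4: 4 × 0.546 = 2.184
  c=5: 5 × 0.465 = 2.325
  c=6: 6 × 0.384 = 2.304
  c=7: 7 × 0.303 = 2.121
  c=8: 8 × 0.222 = 1.776
  c=9: 9 × 0.141 = 1.269
Maximum at c = 5 (2.325 fledglings).

5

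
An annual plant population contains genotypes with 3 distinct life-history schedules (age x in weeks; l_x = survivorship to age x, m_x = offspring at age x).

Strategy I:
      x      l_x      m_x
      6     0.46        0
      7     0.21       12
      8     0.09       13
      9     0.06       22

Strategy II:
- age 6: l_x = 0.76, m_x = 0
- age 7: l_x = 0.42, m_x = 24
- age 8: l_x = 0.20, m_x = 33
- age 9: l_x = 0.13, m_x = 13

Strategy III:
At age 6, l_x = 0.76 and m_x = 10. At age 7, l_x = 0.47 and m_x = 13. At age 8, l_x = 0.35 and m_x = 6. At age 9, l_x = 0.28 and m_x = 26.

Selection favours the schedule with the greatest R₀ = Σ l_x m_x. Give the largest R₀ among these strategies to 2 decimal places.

23.09

Strategy I: R₀ = 0.46×0 + 0.21×12 + 0.09×13 + 0.06×22 = 5.0100
Strategy II: R₀ = 0.76×0 + 0.42×24 + 0.20×33 + 0.13×13 = 18.3700
Strategy III: R₀ = 0.76×10 + 0.47×13 + 0.35×6 + 0.28×26 = 23.0900
Highest R₀: strategy III with 23.0900.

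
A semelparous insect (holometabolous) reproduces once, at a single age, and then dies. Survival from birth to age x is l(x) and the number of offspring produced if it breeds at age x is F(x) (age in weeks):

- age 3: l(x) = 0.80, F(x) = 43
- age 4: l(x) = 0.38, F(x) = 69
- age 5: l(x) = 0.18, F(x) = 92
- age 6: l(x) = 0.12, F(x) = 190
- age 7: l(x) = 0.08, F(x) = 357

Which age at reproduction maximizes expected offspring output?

3

Expected offspring if breeding at age x = l(x) × F(x):
  age 3: 0.80 × 43 = 34.400
  age 4: 0.38 × 69 = 26.220
  age 5: 0.18 × 92 = 16.560
  age 6: 0.12 × 190 = 22.800
  age 7: 0.08 × 357 = 28.560
Maximum at age 3 (34.400).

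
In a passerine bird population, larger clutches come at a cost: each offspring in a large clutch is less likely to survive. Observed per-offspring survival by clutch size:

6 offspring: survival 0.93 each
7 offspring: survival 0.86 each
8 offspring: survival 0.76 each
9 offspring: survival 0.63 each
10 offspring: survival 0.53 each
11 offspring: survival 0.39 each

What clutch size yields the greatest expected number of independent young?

Expected independent young = c × s(c):
  c=6: 6 × 0.93 = 5.580
  c=7: 7 × 0.86 = 6.020
  c=8: 8 × 0.76 = 6.080
  c=9: 9 × 0.63 = 5.670
  c=10: 10 × 0.53 = 5.300
  c=11: 11 × 0.39 = 4.290
Maximum at c = 8 (6.080 independent young).

8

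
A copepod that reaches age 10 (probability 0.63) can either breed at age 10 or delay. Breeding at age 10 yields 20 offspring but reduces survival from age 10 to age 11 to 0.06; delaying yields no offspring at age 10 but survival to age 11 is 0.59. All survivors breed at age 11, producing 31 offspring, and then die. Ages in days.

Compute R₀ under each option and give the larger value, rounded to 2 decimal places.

13.77

breed at age 10: R₀ = 0.63 × (20 + 0.06 × 31) = 0.63 × 21.8600 = 13.7718
delay to age 11: R₀ = 0.63 × (0.59 × 31) = 0.63 × 18.2900 = 11.5227
Higher: breed at age 10 (13.7718).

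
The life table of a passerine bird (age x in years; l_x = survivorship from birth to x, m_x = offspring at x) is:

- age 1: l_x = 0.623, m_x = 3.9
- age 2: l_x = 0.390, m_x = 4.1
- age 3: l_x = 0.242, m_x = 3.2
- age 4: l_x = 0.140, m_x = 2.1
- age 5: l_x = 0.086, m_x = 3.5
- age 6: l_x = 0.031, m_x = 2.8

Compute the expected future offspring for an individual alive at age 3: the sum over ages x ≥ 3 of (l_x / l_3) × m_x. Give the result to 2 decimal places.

l_3 = 0.242. Conditional survival from age 3 to x is l_x / l_3.
  x=3: (0.242/0.242) × 3.2 = 3.2000
  x=4: (0.140/0.242) × 2.1 = 1.2149
  x=5: (0.086/0.242) × 3.5 = 1.2438
  x=6: (0.031/0.242) × 2.8 = 0.3587
Sum = 3.2000 + 1.2149 + 1.2438 + 0.3587 = 6.0174

6.02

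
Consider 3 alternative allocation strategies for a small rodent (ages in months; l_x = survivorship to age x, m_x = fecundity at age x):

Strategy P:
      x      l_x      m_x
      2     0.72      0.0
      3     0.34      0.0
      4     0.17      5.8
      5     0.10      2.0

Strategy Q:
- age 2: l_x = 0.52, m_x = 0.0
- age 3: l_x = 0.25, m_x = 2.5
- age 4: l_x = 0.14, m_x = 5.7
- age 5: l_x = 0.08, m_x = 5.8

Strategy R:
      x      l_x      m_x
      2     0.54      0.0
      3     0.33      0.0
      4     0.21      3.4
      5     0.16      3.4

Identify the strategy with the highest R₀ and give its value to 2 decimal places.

Strategy P: R₀ = 0.72×0.0 + 0.34×0.0 + 0.17×5.8 + 0.10×2.0 = 1.1860
Strategy Q: R₀ = 0.52×0.0 + 0.25×2.5 + 0.14×5.7 + 0.08×5.8 = 1.8870
Strategy R: R₀ = 0.54×0.0 + 0.33×0.0 + 0.21×3.4 + 0.16×3.4 = 1.2580
Highest R₀: strategy Q with 1.8870.

1.89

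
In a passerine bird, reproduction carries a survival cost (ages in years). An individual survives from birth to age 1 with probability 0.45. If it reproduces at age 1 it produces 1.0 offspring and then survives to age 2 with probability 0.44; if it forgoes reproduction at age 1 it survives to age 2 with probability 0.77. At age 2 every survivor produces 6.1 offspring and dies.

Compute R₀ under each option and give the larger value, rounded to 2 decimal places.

2.11

breed at age 1: R₀ = 0.45 × (1.0 + 0.44 × 6.1) = 0.45 × 3.6840 = 1.6578
delay to age 2: R₀ = 0.45 × (0.77 × 6.1) = 0.45 × 4.6970 = 2.1137
Higher: delay to age 2 (2.1137).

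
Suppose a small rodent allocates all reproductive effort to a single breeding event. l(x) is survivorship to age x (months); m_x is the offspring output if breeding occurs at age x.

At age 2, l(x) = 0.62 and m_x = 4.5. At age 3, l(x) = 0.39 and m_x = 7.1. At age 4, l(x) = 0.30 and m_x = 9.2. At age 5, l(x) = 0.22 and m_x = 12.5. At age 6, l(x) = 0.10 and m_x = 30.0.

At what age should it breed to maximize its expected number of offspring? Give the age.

Expected offspring if breeding at age x = l(x) × m_x:
  age 2: 0.62 × 4.5 = 2.790
  age 3: 0.39 × 7.1 = 2.769
  age 4: 0.30 × 9.2 = 2.760
  age 5: 0.22 × 12.5 = 2.750
  age 6: 0.10 × 30.0 = 3.000
Maximum at age 6 (3.000).

6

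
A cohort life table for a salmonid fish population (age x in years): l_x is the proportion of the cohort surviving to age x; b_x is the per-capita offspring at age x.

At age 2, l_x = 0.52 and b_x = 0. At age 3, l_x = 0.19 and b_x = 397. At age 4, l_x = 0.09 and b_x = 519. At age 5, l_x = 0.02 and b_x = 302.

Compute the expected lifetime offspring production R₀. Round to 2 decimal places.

128.18

R₀ = Σ l_x b_x:
  age 2: 0.52 × 0 = 0.0000
  age 3: 0.19 × 397 = 75.4300
  age 4: 0.09 × 519 = 46.7100
  age 5: 0.02 × 302 = 6.0400
R₀ = 0.0000 + 75.4300 + 46.7100 + 6.0400 = 128.1800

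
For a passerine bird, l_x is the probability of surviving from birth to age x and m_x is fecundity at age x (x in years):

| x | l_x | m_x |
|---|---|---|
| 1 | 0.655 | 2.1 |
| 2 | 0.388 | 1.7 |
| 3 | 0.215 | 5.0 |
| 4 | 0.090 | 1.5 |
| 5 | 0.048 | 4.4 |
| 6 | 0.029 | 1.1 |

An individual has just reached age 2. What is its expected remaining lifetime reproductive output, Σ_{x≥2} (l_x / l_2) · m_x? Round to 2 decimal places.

5.45

l_2 = 0.388. Conditional survival from age 2 to x is l_x / l_2.
  x=2: (0.388/0.388) × 1.7 = 1.7000
  x=3: (0.215/0.388) × 5.0 = 2.7706
  x=4: (0.090/0.388) × 1.5 = 0.3479
  x=5: (0.048/0.388) × 4.4 = 0.5443
  x=6: (0.029/0.388) × 1.1 = 0.0822
Sum = 1.7000 + 2.7706 + 0.3479 + 0.5443 + 0.0822 = 5.4451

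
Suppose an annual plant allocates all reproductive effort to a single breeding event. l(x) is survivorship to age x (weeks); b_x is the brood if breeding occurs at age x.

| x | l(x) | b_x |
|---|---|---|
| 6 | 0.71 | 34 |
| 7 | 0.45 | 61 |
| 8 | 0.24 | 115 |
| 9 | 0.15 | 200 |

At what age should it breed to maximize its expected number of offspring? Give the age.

Expected offspring if breeding at age x = l(x) × b_x:
  age 6: 0.71 × 34 = 24.140
  age 7: 0.45 × 61 = 27.450
  age 8: 0.24 × 115 = 27.600
  age 9: 0.15 × 200 = 30.000
Maximum at age 9 (30.000).

9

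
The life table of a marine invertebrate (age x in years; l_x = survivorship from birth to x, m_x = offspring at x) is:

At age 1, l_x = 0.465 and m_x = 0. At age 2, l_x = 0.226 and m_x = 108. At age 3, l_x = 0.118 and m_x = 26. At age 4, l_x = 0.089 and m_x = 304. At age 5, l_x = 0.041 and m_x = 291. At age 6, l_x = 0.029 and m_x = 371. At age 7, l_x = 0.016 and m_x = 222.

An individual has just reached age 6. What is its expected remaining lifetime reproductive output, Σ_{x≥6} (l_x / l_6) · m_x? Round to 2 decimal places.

493.48

l_6 = 0.029. Conditional survival from age 6 to x is l_x / l_6.
  x=6: (0.029/0.029) × 371 = 371.0000
  x=7: (0.016/0.029) × 222 = 122.4828
Sum = 371.0000 + 122.4828 = 493.4828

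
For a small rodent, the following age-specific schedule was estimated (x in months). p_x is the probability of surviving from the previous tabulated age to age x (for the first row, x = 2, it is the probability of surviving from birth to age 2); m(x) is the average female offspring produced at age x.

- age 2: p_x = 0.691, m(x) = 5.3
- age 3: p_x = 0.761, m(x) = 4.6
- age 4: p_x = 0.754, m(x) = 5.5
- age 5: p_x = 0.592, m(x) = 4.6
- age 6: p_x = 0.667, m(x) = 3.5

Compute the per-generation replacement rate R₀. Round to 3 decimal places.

Survivorship from birth: l_x = p_2·p_3·…·p_x.
  l_2 = 0.69100
  l_3 = 0.52585
  l_4 = 0.39649
  l_5 = 0.23472
  l_6 = 0.15656
R₀ = Σ l_x m(x):
  age 2: 0.69100 × 5.3 = 3.6623
  age 3: 0.52585 × 4.6 = 2.4189
  age 4: 0.39649 × 5.5 = 2.1807
  age 5: 0.23472 × 4.6 = 1.0797
  age 6: 0.15656 × 3.5 = 0.5480
R₀ = 3.6623 + 2.4189 + 2.1807 + 1.0797 + 0.5480 = 9.8896

9.890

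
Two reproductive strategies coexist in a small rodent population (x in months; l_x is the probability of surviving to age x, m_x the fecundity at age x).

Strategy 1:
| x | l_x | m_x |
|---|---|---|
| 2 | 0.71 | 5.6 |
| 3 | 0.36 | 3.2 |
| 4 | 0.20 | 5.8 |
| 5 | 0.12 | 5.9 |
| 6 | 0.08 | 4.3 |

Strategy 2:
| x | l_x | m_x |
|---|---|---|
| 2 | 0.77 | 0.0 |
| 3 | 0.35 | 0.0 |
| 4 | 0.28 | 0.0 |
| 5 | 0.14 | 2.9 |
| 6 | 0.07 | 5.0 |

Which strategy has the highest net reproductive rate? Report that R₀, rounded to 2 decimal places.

Strategy 1: R₀ = 0.71×5.6 + 0.36×3.2 + 0.20×5.8 + 0.12×5.9 + 0.08×4.3 = 7.3400
Strategy 2: R₀ = 0.77×0.0 + 0.35×0.0 + 0.28×0.0 + 0.14×2.9 + 0.07×5.0 = 0.7560
Highest R₀: strategy 1 with 7.3400.

7.34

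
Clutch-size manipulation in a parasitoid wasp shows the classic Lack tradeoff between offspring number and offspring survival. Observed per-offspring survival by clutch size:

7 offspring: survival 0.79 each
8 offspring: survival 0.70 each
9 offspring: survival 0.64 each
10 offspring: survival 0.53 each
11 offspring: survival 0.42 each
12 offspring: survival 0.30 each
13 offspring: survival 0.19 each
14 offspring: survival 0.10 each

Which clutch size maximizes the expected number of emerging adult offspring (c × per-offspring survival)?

9

Expected emerging adult offspring = c × s(c):
  c=7: 7 × 0.79 = 5.530
  c=8: 8 × 0.70 = 5.600
  c=9: 9 × 0.64 = 5.760
  c=10: 10 × 0.53 = 5.300
  c=11: 11 × 0.42 = 4.620
  c=12: 12 × 0.30 = 3.600
  c=13: 13 × 0.19 = 2.470
  c=14: 14 × 0.10 = 1.400
Maximum at c = 9 (5.760 emerging adult offspring).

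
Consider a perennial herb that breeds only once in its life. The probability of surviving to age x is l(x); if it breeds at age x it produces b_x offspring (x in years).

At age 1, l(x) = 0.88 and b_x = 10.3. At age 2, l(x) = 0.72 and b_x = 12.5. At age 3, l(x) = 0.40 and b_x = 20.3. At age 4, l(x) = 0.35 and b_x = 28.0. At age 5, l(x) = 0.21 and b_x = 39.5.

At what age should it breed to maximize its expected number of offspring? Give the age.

Expected offspring if breeding at age x = l(x) × b_x:
  age 1: 0.88 × 10.3 = 9.064
  age 2: 0.72 × 12.5 = 9.000
  age 3: 0.40 × 20.3 = 8.120
  age 4: 0.35 × 28.0 = 9.800
  age 5: 0.21 × 39.5 = 8.295
Maximum at age 4 (9.800).

4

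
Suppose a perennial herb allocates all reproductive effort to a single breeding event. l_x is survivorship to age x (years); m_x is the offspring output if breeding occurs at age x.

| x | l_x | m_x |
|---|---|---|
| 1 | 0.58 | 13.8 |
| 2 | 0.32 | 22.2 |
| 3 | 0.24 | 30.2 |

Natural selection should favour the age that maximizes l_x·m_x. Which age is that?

1

Expected offspring if breeding at age x = l_x × m_x:
  age 1: 0.58 × 13.8 = 8.004
  age 2: 0.32 × 22.2 = 7.104
  age 3: 0.24 × 30.2 = 7.248
Maximum at age 1 (8.004).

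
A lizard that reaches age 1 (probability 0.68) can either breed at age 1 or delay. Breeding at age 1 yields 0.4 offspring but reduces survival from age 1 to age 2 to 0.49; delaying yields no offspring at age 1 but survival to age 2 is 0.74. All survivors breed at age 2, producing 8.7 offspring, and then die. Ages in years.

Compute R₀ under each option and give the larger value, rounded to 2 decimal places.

breed at age 1: R₀ = 0.68 × (0.4 + 0.49 × 8.7) = 0.68 × 4.6630 = 3.1708
delay to age 2: R₀ = 0.68 × (0.74 × 8.7) = 0.68 × 6.4380 = 4.3778
Higher: delay to age 2 (4.3778).

4.38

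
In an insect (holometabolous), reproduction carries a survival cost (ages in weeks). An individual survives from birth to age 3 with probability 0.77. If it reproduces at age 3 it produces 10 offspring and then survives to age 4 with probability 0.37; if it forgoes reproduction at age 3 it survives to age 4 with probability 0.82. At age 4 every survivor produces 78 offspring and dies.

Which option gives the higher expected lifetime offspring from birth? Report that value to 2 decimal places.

49.25

breed at age 3: R₀ = 0.77 × (10 + 0.37 × 78) = 0.77 × 38.8600 = 29.9222
delay to age 4: R₀ = 0.77 × (0.82 × 78) = 0.77 × 63.9600 = 49.2492
Higher: delay to age 4 (49.2492).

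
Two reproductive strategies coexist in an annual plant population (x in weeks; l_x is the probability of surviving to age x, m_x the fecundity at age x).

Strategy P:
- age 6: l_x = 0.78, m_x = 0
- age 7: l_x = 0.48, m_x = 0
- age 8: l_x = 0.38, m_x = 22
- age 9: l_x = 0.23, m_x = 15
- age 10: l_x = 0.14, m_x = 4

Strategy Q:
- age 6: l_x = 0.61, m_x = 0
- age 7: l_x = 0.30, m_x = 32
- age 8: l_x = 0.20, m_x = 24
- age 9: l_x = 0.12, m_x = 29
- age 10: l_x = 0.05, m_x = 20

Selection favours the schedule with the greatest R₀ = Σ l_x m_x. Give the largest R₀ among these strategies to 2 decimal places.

18.88

Strategy P: R₀ = 0.78×0 + 0.48×0 + 0.38×22 + 0.23×15 + 0.14×4 = 12.3700
Strategy Q: R₀ = 0.61×0 + 0.30×32 + 0.20×24 + 0.12×29 + 0.05×20 = 18.8800
Highest R₀: strategy Q with 18.8800.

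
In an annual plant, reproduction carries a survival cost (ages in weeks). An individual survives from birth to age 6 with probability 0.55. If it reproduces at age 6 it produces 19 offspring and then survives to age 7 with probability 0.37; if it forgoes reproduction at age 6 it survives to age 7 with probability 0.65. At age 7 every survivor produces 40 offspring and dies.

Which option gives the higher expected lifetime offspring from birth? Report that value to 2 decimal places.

18.59

breed at age 6: R₀ = 0.55 × (19 + 0.37 × 40) = 0.55 × 33.8000 = 18.5900
delay to age 7: R₀ = 0.55 × (0.65 × 40) = 0.55 × 26.0000 = 14.3000
Higher: breed at age 6 (18.5900).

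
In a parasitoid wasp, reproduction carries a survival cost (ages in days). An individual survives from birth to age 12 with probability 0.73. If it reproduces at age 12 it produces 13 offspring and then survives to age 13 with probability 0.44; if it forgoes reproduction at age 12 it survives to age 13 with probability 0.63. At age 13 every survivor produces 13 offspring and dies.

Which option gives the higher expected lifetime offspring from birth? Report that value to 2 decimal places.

breed at age 12: R₀ = 0.73 × (13 + 0.44 × 13) = 0.73 × 18.7200 = 13.6656
delay to age 13: R₀ = 0.73 × (0.63 × 13) = 0.73 × 8.1900 = 5.9787
Higher: breed at age 12 (13.6656).

13.67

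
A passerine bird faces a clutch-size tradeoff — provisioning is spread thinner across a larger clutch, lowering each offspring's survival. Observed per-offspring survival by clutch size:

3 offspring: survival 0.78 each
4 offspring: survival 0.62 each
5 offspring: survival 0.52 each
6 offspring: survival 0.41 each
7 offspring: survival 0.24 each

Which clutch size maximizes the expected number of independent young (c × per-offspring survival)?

Expected independent young = c × s(c):
  c=3: 3 × 0.78 = 2.340
  c=4: 4 × 0.62 = 2.480
  c=5: 5 × 0.52 = 2.600
  c=6: 6 × 0.41 = 2.460
  c=7: 7 × 0.24 = 1.680
Maximum at c = 5 (2.600 independent young).

5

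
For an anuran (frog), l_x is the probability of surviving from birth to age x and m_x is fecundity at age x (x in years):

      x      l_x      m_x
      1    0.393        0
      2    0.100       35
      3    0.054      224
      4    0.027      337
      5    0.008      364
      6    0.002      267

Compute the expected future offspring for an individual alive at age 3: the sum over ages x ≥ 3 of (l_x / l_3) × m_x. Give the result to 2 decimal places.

l_3 = 0.054. Conditional survival from age 3 to x is l_x / l_3.
  x=3: (0.054/0.054) × 224 = 224.0000
  x=4: (0.027/0.054) × 337 = 168.5000
  x=5: (0.008/0.054) × 364 = 53.9259
  x=6: (0.002/0.054) × 267 = 9.8889
Sum = 224.0000 + 168.5000 + 53.9259 + 9.8889 = 456.3148

456.31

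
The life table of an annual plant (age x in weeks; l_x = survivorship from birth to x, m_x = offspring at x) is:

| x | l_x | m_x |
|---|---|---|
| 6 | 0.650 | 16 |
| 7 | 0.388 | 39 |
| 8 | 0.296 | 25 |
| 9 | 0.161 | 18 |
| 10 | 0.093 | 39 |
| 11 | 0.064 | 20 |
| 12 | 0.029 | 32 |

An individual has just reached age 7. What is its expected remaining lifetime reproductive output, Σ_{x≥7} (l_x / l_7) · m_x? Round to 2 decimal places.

80.58

l_7 = 0.388. Conditional survival from age 7 to x is l_x / l_7.
  x=7: (0.388/0.388) × 39 = 39.0000
  x=8: (0.296/0.388) × 25 = 19.0722
  x=9: (0.161/0.388) × 18 = 7.4691
  x=10: (0.093/0.388) × 39 = 9.3479
  x=11: (0.064/0.388) × 20 = 3.2990
  x=12: (0.029/0.388) × 32 = 2.3918
Sum = 39.0000 + 19.0722 + 7.4691 + 9.3479 + 3.2990 + 2.3918 = 80.5799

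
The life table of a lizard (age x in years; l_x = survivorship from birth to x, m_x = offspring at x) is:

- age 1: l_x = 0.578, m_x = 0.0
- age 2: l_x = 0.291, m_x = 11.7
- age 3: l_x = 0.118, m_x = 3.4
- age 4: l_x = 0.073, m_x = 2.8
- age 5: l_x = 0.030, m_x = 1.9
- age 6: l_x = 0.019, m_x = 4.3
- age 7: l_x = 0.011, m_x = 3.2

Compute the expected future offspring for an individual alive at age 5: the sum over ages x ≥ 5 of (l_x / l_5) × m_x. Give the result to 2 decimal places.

l_5 = 0.030. Conditional survival from age 5 to x is l_x / l_5.
  x=5: (0.030/0.030) × 1.9 = 1.9000
  x=6: (0.019/0.030) × 4.3 = 2.7233
  x=7: (0.011/0.030) × 3.2 = 1.1733
Sum = 1.9000 + 2.7233 + 1.1733 = 5.7967

5.80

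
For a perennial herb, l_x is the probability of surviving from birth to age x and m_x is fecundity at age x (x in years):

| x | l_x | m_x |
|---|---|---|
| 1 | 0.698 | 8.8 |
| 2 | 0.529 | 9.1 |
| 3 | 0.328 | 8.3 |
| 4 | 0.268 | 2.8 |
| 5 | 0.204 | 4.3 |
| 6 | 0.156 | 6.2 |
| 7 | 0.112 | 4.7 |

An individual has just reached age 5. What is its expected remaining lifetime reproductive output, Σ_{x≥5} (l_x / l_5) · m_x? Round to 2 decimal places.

11.62

l_5 = 0.204. Conditional survival from age 5 to x is l_x / l_5.
  x=5: (0.204/0.204) × 4.3 = 4.3000
  x=6: (0.156/0.204) × 6.2 = 4.7412
  x=7: (0.112/0.204) × 4.7 = 2.5804
Sum = 4.3000 + 4.7412 + 2.5804 = 11.6216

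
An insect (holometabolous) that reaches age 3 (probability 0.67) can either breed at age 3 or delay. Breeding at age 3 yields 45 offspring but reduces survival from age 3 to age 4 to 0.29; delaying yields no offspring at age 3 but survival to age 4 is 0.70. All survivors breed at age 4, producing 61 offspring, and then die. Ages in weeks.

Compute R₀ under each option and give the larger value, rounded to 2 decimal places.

42.00

breed at age 3: R₀ = 0.67 × (45 + 0.29 × 61) = 0.67 × 62.6900 = 42.0023
delay to age 4: R₀ = 0.67 × (0.70 × 61) = 0.67 × 42.7000 = 28.6090
Higher: breed at age 3 (42.0023).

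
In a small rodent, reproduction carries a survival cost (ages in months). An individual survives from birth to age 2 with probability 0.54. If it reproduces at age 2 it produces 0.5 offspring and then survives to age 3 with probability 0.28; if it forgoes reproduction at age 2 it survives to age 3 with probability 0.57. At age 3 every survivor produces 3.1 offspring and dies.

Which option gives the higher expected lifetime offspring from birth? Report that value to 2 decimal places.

0.95

breed at age 2: R₀ = 0.54 × (0.5 + 0.28 × 3.1) = 0.54 × 1.3680 = 0.7387
delay to age 3: R₀ = 0.54 × (0.57 × 3.1) = 0.54 × 1.7670 = 0.9542
Higher: delay to age 3 (0.9542).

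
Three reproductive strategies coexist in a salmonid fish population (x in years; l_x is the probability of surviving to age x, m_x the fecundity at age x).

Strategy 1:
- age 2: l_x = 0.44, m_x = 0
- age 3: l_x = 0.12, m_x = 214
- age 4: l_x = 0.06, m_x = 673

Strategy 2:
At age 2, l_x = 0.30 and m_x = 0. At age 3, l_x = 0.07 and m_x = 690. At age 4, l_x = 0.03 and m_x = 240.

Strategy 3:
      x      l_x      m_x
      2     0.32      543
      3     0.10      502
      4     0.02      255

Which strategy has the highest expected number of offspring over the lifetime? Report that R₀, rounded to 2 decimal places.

Strategy 1: R₀ = 0.44×0 + 0.12×214 + 0.06×673 = 66.0600
Strategy 2: R₀ = 0.30×0 + 0.07×690 + 0.03×240 = 55.5000
Strategy 3: R₀ = 0.32×543 + 0.10×502 + 0.02×255 = 229.0600
Highest R₀: strategy 3 with 229.0600.

229.06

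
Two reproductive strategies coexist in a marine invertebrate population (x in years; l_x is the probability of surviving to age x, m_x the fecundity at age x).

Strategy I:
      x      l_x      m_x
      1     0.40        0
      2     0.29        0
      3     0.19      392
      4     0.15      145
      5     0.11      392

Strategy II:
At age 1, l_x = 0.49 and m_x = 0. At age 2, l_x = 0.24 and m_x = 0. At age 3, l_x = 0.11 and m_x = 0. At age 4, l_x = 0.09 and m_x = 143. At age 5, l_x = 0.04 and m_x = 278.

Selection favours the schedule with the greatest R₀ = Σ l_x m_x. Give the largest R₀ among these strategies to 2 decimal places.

Strategy I: R₀ = 0.40×0 + 0.29×0 + 0.19×392 + 0.15×145 + 0.11×392 = 139.3500
Strategy II: R₀ = 0.49×0 + 0.24×0 + 0.11×0 + 0.09×143 + 0.04×278 = 23.9900
Highest R₀: strategy I with 139.3500.

139.35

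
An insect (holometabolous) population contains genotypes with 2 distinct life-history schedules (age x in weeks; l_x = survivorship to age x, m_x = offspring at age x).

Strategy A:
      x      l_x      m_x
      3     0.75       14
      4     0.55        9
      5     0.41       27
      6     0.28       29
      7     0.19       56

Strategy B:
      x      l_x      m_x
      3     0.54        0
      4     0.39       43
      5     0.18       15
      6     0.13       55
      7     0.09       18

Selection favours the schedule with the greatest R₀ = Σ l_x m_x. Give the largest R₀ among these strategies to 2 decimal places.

45.28

Strategy A: R₀ = 0.75×14 + 0.55×9 + 0.41×27 + 0.28×29 + 0.19×56 = 45.2800
Strategy B: R₀ = 0.54×0 + 0.39×43 + 0.18×15 + 0.13×55 + 0.09×18 = 28.2400
Highest R₀: strategy A with 45.2800.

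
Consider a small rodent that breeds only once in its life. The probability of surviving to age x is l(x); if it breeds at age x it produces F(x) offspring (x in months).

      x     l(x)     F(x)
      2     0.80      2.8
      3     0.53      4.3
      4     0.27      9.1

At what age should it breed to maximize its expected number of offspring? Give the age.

Expected offspring if breeding at age x = l(x) × F(x):
  age 2: 0.80 × 2.8 = 2.240
  age 3: 0.53 × 4.3 = 2.279
  age 4: 0.27 × 9.1 = 2.457
Maximum at age 4 (2.457).

4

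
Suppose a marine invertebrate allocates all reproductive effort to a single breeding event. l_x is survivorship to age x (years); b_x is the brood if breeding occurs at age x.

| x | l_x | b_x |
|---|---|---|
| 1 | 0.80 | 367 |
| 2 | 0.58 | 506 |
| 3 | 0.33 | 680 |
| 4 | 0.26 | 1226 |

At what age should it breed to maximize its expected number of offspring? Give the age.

4

Expected offspring if breeding at age x = l_x × b_x:
  age 1: 0.80 × 367 = 293.600
  age 2: 0.58 × 506 = 293.480
  age 3: 0.33 × 680 = 224.400
  age 4: 0.26 × 1226 = 318.760
Maximum at age 4 (318.760).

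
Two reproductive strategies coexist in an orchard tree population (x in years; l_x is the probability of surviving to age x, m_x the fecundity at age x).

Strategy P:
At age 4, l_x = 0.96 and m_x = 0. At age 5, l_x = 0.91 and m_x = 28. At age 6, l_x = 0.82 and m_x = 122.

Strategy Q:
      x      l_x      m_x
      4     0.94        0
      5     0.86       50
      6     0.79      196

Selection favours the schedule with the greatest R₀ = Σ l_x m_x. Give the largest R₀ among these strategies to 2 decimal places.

Strategy P: R₀ = 0.96×0 + 0.91×28 + 0.82×122 = 125.5200
Strategy Q: R₀ = 0.94×0 + 0.86×50 + 0.79×196 = 197.8400
Highest R₀: strategy Q with 197.8400.

197.84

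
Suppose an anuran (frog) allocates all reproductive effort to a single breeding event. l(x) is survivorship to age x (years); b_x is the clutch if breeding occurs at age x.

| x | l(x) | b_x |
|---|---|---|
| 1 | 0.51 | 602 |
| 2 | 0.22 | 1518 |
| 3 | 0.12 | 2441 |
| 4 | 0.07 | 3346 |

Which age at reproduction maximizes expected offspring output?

Expected offspring if breeding at age x = l(x) × b_x:
  age 1: 0.51 × 602 = 307.020
  age 2: 0.22 × 1518 = 333.960
  age 3: 0.12 × 2441 = 292.920
  age 4: 0.07 × 3346 = 234.220
Maximum at age 2 (333.960).

2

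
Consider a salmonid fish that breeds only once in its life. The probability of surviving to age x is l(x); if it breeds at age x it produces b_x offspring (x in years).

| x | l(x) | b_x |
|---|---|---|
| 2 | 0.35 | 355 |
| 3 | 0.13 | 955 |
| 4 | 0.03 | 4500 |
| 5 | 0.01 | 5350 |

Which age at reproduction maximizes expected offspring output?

4

Expected offspring if breeding at age x = l(x) × b_x:
  age 2: 0.35 × 355 = 124.250
  age 3: 0.13 × 955 = 124.150
  age 4: 0.03 × 4500 = 135.000
  age 5: 0.01 × 5350 = 53.500
Maximum at age 4 (135.000).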